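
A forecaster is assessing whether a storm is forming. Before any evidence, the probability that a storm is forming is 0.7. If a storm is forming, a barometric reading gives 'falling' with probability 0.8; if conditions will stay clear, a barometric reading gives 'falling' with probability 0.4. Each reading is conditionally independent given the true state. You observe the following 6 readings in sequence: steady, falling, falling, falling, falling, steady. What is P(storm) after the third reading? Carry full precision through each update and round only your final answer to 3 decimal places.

0.757

Each posterior becomes the prior for the next update.
After 'steady': P(storm) = 0.2·0.7000 / (0.2·0.7000 + 0.6·0.3000) ≈ 0.4375
After 'falling': P(storm) = 0.8·0.4375 / (0.8·0.4375 + 0.4·0.5625) ≈ 0.6087
After 'falling': P(storm) = 0.8·0.6087 / (0.8·0.6087 + 0.4·0.3913) ≈ 0.7568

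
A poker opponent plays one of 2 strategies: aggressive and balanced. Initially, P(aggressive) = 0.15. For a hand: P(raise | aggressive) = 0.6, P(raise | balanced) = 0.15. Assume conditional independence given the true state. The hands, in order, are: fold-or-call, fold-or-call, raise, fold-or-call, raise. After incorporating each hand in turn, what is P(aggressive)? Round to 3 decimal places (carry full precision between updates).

After 'fold-or-call': P(aggressive) = 0.4·0.1500 / (0.4·0.1500 + 0.85·0.8500) ≈ 0.0767
After 'fold-or-call': P(aggressive) = 0.4·0.0767 / (0.4·0.0767 + 0.85·0.9233) ≈ 0.0376
After 'raise': P(aggressive) = 0.6·0.0376 / (0.6·0.0376 + 0.15·0.9624) ≈ 0.1352
After 'fold-or-call': P(aggressive) = 0.4·0.1352 / (0.4·0.1352 + 0.85·0.8648) ≈ 0.0685
After 'raise': P(aggressive) = 0.6·0.0685 / (0.6·0.0685 + 0.15·0.9315) ≈ 0.2274

0.227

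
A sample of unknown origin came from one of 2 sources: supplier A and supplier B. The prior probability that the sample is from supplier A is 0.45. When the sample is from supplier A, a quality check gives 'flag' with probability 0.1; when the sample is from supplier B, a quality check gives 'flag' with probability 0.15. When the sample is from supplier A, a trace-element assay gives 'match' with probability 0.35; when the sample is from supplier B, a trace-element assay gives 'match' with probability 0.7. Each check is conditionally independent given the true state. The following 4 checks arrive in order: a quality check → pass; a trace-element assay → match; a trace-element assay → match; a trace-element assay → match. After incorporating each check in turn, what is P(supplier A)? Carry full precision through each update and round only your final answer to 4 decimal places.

After a quality check='pass': P(supplier A) = 0.9·0.4500 / (0.9·0.4500 + 0.85·0.5500) ≈ 0.4642
After a trace-element assay='match': P(supplier A) = 0.35·0.4642 / (0.35·0.4642 + 0.7·0.5358) ≈ 0.3022
After a trace-element assay='match': P(supplier A) = 0.35·0.3022 / (0.35·0.3022 + 0.7·0.6978) ≈ 0.1780
After a trace-element assay='match': P(supplier A) = 0.35·0.1780 / (0.35·0.1780 + 0.7·0.8220) ≈ 0.0977

0.0977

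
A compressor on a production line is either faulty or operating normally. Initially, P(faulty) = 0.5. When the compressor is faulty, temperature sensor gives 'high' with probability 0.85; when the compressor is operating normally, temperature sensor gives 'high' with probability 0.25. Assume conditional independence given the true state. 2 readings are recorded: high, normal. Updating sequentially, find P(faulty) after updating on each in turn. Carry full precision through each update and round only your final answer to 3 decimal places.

Each posterior becomes the prior for the next update.
After 'high': P(faulty) = 0.85·0.5000 / (0.85·0.5000 + 0.25·0.5000) ≈ 0.7727
After 'normal': P(faulty) = 0.15·0.7727 / (0.15·0.7727 + 0.75·0.2273) ≈ 0.4048

0.405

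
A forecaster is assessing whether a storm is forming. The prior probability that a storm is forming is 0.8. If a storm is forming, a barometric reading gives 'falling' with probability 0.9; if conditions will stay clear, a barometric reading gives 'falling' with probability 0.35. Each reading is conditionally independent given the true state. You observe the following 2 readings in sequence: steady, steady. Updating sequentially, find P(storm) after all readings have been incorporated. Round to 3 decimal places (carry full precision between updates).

After 'steady': P(storm) = 0.1·0.8000 / (0.1·0.8000 + 0.65·0.2000) ≈ 0.3810
After 'steady': P(storm) = 0.1·0.3810 / (0.1·0.3810 + 0.65·0.6190) ≈ 0.0865

0.086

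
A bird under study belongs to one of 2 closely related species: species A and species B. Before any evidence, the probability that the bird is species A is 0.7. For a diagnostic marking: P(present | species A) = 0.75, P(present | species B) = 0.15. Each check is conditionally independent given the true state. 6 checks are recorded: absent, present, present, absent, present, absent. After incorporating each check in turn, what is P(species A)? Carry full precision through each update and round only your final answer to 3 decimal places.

0.881

Each posterior becomes the prior for the next update.
After 'absent': P(species A) = 0.25·0.7000 / (0.25·0.7000 + 0.85·0.3000) ≈ 0.4070
After 'present': P(species A) = 0.75·0.4070 / (0.75·0.4070 + 0.15·0.5930) ≈ 0.7743
After 'present': P(species A) = 0.75·0.7743 / (0.75·0.7743 + 0.15·0.2257) ≈ 0.9449
After 'absent': P(species A) = 0.25·0.9449 / (0.25·0.9449 + 0.85·0.0551) ≈ 0.8346
After 'present': P(species A) = 0.75·0.8346 / (0.75·0.8346 + 0.15·0.1654) ≈ 0.9619
After 'absent': P(species A) = 0.25·0.9619 / (0.25·0.9619 + 0.85·0.0381) ≈ 0.8812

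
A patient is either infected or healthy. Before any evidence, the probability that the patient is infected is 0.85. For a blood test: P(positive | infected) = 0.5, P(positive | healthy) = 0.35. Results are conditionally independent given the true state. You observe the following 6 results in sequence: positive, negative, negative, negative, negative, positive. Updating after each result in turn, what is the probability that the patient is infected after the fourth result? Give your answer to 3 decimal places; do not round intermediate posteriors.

After 'positive': P(infected) = 0.5·0.8500 / (0.5·0.8500 + 0.35·0.1500) ≈ 0.8901
After 'negative': P(infected) = 0.5·0.8901 / (0.5·0.8901 + 0.65·0.1099) ≈ 0.8616
After 'negative': P(infected) = 0.5·0.8616 / (0.5·0.8616 + 0.65·0.1384) ≈ 0.8273
After 'negative': P(infected) = 0.5·0.8273 / (0.5·0.8273 + 0.65·0.1727) ≈ 0.7865

0.787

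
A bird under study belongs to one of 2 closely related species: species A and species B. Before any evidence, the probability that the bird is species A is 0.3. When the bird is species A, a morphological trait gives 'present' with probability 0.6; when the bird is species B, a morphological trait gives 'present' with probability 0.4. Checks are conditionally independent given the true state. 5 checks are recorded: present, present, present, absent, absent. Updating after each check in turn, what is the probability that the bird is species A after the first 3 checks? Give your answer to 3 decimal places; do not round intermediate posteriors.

0.591

After 'present': P(species A) = 0.6·0.3000 / (0.6·0.3000 + 0.4·0.7000) ≈ 0.3913
After 'present': P(species A) = 0.6·0.3913 / (0.6·0.3913 + 0.4·0.6087) ≈ 0.4909
After 'present': P(species A) = 0.6·0.4909 / (0.6·0.4909 + 0.4·0.5091) ≈ 0.5912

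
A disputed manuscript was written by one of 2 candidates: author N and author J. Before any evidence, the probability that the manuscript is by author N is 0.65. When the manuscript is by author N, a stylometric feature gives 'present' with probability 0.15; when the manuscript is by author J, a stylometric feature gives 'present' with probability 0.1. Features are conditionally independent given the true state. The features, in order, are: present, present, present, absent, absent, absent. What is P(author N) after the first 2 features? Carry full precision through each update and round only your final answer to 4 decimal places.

After 'present': P(author N) = 0.15·0.6500 / (0.15·0.6500 + 0.1·0.3500) ≈ 0.7358
After 'present': P(author N) = 0.15·0.7358 / (0.15·0.7358 + 0.1·0.2642) ≈ 0.8069

0.8069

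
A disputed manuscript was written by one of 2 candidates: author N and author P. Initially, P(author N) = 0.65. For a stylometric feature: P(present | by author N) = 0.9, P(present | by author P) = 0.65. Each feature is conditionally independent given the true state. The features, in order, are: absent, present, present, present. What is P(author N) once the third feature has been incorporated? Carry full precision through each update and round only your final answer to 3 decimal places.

0.504

After 'absent': P(author N) = 0.1·0.6500 / (0.1·0.6500 + 0.35·0.3500) ≈ 0.3467
After 'present': P(author N) = 0.9·0.3467 / (0.9·0.3467 + 0.65·0.6533) ≈ 0.4235
After 'present': P(author N) = 0.9·0.4235 / (0.9·0.4235 + 0.65·0.5765) ≈ 0.5043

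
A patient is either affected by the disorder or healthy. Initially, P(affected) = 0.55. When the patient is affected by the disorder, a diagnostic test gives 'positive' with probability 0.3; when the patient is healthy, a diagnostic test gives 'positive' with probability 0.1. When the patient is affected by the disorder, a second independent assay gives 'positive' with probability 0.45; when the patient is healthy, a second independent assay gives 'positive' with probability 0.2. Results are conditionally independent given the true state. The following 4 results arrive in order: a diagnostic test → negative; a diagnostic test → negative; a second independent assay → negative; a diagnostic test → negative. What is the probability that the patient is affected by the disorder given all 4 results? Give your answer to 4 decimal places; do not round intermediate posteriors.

After a diagnostic test='negative': P(affected) = 0.7·0.5500 / (0.7·0.5500 + 0.9·0.4500) ≈ 0.4873
After a diagnostic test='negative': P(affected) = 0.7·0.4873 / (0.7·0.4873 + 0.9·0.5127) ≈ 0.4251
After a second independent assay='negative': P(affected) = 0.55·0.4251 / (0.55·0.4251 + 0.8·0.5749) ≈ 0.3370
After a diagnostic test='negative': P(affected) = 0.7·0.3370 / (0.7·0.3370 + 0.9·0.6630) ≈ 0.2833

0.2833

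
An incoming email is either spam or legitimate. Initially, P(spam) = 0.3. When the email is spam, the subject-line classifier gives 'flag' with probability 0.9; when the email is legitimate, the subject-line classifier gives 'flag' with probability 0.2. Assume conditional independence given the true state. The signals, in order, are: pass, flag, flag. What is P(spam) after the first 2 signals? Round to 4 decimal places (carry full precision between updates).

0.1942

Each posterior becomes the prior for the next update.
After 'pass': P(spam) = 0.1·0.3000 / (0.1·0.3000 + 0.8·0.7000) ≈ 0.0508
After 'flag': P(spam) = 0.9·0.0508 / (0.9·0.0508 + 0.2·0.9492) ≈ 0.1942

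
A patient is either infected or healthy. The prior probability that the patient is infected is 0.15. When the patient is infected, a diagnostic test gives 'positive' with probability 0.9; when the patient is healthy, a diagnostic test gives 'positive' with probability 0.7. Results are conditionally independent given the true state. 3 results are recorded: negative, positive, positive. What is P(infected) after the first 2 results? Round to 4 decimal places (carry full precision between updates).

0.0703

After 'negative': P(infected) = 0.1·0.1500 / (0.1·0.1500 + 0.3·0.8500) ≈ 0.0556
After 'positive': P(infected) = 0.9·0.0556 / (0.9·0.0556 + 0.7·0.9444) ≈ 0.0703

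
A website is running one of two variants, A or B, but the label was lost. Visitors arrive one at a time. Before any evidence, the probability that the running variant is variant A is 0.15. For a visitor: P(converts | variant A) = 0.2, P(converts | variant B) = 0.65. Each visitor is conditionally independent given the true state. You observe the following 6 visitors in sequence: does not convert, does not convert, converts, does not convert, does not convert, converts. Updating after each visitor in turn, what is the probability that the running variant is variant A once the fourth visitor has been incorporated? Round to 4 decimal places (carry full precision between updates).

Apply Bayes' rule sequentially, carrying P(A) forward.
After 'does not convert': P(A) = 0.8·0.1500 / (0.8·0.1500 + 0.35·0.8500) ≈ 0.2874
After 'does not convert': P(A) = 0.8·0.2874 / (0.8·0.2874 + 0.35·0.7126) ≈ 0.4797
After 'converts': P(A) = 0.2·0.4797 / (0.2·0.4797 + 0.65·0.5203) ≈ 0.2210
After 'does not convert': P(A) = 0.8·0.2210 / (0.8·0.2210 + 0.35·0.7790) ≈ 0.3934

0.3934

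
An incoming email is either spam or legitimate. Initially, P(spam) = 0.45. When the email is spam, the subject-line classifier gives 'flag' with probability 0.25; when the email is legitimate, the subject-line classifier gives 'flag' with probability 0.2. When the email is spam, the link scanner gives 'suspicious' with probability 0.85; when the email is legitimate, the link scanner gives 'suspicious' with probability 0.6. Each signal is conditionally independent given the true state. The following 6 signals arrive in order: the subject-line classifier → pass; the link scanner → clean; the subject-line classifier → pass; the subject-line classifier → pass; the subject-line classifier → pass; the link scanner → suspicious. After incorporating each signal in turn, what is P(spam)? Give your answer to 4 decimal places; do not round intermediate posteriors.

Apply Bayes' rule sequentially, carrying P(spam) forward.
After the subject-line classifier='pass': P(spam) = 0.75·0.4500 / (0.75·0.4500 + 0.8·0.5500) ≈ 0.4341
After the link scanner='clean': P(spam) = 0.15·0.4341 / (0.15·0.4341 + 0.4·0.5659) ≈ 0.2234
After the subject-line classifier='pass': P(spam) = 0.75·0.2234 / (0.75·0.2234 + 0.8·0.7766) ≈ 0.2124
After the subject-line classifier='pass': P(spam) = 0.75·0.2124 / (0.75·0.2124 + 0.8·0.7876) ≈ 0.2018
After the subject-line classifier='pass': P(spam) = 0.75·0.2018 / (0.75·0.2018 + 0.8·0.7982) ≈ 0.1916
After the link scanner='suspicious': P(spam) = 0.85·0.1916 / (0.85·0.1916 + 0.6·0.8084) ≈ 0.2514

0.2514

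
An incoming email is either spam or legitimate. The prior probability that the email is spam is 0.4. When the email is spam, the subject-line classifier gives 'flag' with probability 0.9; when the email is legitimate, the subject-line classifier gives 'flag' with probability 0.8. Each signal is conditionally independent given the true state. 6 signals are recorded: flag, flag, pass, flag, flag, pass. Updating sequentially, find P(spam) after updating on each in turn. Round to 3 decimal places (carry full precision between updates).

0.211

Apply Bayes' rule sequentially, carrying P(spam) forward.
After 'flag': P(spam) = 0.9·0.4000 / (0.9·0.4000 + 0.8·0.6000) ≈ 0.4286
After 'flag': P(spam) = 0.9·0.4286 / (0.9·0.4286 + 0.8·0.5714) ≈ 0.4576
After 'pass': P(spam) = 0.1·0.4576 / (0.1·0.4576 + 0.2·0.5424) ≈ 0.2967
After 'flag': P(spam) = 0.9·0.2967 / (0.9·0.2967 + 0.8·0.7033) ≈ 0.3219
After 'flag': P(spam) = 0.9·0.3219 / (0.9·0.3219 + 0.8·0.6781) ≈ 0.3481
After 'pass': P(spam) = 0.1·0.3481 / (0.1·0.3481 + 0.2·0.6519) ≈ 0.2107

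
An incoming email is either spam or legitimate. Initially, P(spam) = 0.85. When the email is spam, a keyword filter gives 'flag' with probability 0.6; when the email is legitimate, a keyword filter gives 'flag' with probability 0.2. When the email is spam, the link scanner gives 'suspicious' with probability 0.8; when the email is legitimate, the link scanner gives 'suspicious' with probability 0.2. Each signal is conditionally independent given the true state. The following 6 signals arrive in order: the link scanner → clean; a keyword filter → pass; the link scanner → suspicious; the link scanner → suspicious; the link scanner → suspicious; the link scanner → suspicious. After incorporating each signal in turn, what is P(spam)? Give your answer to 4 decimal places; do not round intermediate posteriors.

0.9945

After the link scanner='clean': P(spam) = 0.2·0.8500 / (0.2·0.8500 + 0.8·0.1500) ≈ 0.5862
After a keyword filter='pass': P(spam) = 0.4·0.5862 / (0.4·0.5862 + 0.8·0.4138) ≈ 0.4146
After the link scanner='suspicious': P(spam) = 0.8·0.4146 / (0.8·0.4146 + 0.2·0.5854) ≈ 0.7391
After the link scanner='suspicious': P(spam) = 0.8·0.7391 / (0.8·0.7391 + 0.2·0.2609) ≈ 0.9189
After the link scanner='suspicious': P(spam) = 0.8·0.9189 / (0.8·0.9189 + 0.2·0.0811) ≈ 0.9784
After the link scanner='suspicious': P(spam) = 0.8·0.9784 / (0.8·0.9784 + 0.2·0.0216) ≈ 0.9945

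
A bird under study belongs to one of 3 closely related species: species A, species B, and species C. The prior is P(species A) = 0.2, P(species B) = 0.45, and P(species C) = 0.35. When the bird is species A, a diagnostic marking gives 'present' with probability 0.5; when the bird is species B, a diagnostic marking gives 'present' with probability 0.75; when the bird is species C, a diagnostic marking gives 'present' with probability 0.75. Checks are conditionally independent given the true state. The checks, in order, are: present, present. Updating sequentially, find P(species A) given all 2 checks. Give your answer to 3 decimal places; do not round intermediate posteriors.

0.100

Each posterior becomes the prior for the next update.
After 'present': normaliser = 0.5·0.2000 + 0.75·0.4500 + 0.75·0.3500; P(species A) ≈ 0.1429, P(species B) ≈ 0.4821, P(species C) ≈ 0.3750
After 'present': normaliser = 0.5·0.1429 + 0.75·0.4821 + 0.75·0.3750; P(species A) ≈ 0.1000, P(species B) ≈ 0.5062, P(species C) ≈ 0.3937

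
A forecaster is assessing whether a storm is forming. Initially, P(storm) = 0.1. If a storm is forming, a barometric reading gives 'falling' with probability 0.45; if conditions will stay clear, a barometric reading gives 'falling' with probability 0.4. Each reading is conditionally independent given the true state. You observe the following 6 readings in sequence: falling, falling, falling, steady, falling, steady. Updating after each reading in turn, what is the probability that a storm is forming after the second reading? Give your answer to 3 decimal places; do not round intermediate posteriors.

0.123

After 'falling': P(storm) = 0.45·0.1000 / (0.45·0.1000 + 0.4·0.9000) ≈ 0.1111
After 'falling': P(storm) = 0.45·0.1111 / (0.45·0.1111 + 0.4·0.8889) ≈ 0.1233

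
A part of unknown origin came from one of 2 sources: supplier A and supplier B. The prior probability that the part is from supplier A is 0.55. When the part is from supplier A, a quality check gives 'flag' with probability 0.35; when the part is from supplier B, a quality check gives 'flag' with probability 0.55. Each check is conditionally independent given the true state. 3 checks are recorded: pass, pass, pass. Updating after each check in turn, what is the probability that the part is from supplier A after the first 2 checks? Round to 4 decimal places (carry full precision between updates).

Each posterior becomes the prior for the next update.
After 'pass': P(supplier A) = 0.65·0.5500 / (0.65·0.5500 + 0.45·0.4500) ≈ 0.6384
After 'pass': P(supplier A) = 0.65·0.6384 / (0.65·0.6384 + 0.45·0.3616) ≈ 0.7183

0.7183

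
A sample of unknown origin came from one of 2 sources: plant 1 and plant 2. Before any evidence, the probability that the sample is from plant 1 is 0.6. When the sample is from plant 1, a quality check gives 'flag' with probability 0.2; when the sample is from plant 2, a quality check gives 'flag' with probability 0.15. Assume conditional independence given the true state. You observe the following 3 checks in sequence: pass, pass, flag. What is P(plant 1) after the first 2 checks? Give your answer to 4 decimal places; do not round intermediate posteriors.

Apply Bayes' rule sequentially, carrying P(plant 1) forward.
After 'pass': P(plant 1) = 0.8·0.6000 / (0.8·0.6000 + 0.85·0.4000) ≈ 0.5854
After 'pass': P(plant 1) = 0.8·0.5854 / (0.8·0.5854 + 0.85·0.4146) ≈ 0.5706

0.5706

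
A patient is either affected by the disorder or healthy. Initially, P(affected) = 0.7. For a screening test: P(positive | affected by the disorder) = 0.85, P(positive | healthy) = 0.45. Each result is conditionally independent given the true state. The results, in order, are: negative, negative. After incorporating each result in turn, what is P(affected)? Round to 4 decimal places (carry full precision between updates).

After 'negative': P(affected) = 0.15·0.7000 / (0.15·0.7000 + 0.55·0.3000) ≈ 0.3889
After 'negative': P(affected) = 0.15·0.3889 / (0.15·0.3889 + 0.55·0.6111) ≈ 0.1479

0.1479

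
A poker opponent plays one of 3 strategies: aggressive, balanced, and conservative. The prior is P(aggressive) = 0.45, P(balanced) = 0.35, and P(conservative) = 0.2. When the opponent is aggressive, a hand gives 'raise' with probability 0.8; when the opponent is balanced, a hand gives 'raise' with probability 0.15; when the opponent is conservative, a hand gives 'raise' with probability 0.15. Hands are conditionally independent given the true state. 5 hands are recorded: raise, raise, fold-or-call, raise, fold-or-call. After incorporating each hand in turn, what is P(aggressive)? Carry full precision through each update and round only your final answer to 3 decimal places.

After 'raise': normaliser = 0.8·0.4500 + 0.15·0.3500 + 0.15·0.2000; P(aggressive) ≈ 0.8136, P(balanced) ≈ 0.1186, P(conservative) ≈ 0.0678
After 'raise': normaliser = 0.8·0.8136 + 0.15·0.1186 + 0.15·0.0678; P(aggressive) ≈ 0.9588, P(balanced) ≈ 0.0262, P(conservative) ≈ 0.0150
After 'fold-or-call': normaliser = 0.2·0.9588 + 0.85·0.0262 + 0.85·0.0150; P(aggressive) ≈ 0.8456, P(balanced) ≈ 0.0983, P(conservative) ≈ 0.0562
After 'raise': normaliser = 0.8·0.8456 + 0.15·0.0983 + 0.15·0.0562; P(aggressive) ≈ 0.9669, P(balanced) ≈ 0.0211, P(conservative) ≈ 0.0120
After 'fold-or-call': normaliser = 0.2·0.9669 + 0.85·0.0211 + 0.85·0.0120; P(aggressive) ≈ 0.8730, P(balanced) ≈ 0.0808, P(conservative) ≈ 0.0462

0.873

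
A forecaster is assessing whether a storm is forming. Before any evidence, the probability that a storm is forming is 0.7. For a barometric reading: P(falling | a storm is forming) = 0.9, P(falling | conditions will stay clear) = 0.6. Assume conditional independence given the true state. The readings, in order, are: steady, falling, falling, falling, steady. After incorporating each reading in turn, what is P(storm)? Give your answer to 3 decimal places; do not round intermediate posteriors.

After 'steady': P(storm) = 0.1·0.7000 / (0.1·0.7000 + 0.4·0.3000) ≈ 0.3684
After 'falling': P(storm) = 0.9·0.3684 / (0.9·0.3684 + 0.6·0.6316) ≈ 0.4667
After 'falling': P(storm) = 0.9·0.4667 / (0.9·0.4667 + 0.6·0.5333) ≈ 0.5676
After 'falling': P(storm) = 0.9·0.5676 / (0.9·0.5676 + 0.6·0.4324) ≈ 0.6632
After 'steady': P(storm) = 0.1·0.6632 / (0.1·0.6632 + 0.4·0.3368) ≈ 0.3298

0.330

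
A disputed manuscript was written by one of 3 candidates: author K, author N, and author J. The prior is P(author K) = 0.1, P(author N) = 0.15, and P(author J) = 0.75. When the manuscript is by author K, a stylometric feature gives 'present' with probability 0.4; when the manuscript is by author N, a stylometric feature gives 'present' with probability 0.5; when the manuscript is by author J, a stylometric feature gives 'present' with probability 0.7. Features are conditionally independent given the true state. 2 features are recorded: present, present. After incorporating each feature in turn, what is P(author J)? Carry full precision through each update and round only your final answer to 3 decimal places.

0.873

After 'present': normaliser = 0.4·0.1000 + 0.5·0.1500 + 0.7·0.7500; P(author K) ≈ 0.0625, P(author N) ≈ 0.1172, P(author J) ≈ 0.8203
After 'present': normaliser = 0.4·0.0625 + 0.5·0.1172 + 0.7·0.8203; P(author K) ≈ 0.0380, P(author N) ≈ 0.0891, P(author J) ≈ 0.8729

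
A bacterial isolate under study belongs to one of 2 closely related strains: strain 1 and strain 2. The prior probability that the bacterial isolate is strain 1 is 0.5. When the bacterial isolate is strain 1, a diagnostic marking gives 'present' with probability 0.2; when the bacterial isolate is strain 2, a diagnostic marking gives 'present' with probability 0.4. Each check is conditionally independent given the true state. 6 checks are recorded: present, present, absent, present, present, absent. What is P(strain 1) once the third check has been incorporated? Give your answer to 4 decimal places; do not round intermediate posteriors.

After 'present': P(strain 1) = 0.2·0.5000 / (0.2·0.5000 + 0.4·0.5000) ≈ 0.3333
After 'present': P(strain 1) = 0.2·0.3333 / (0.2·0.3333 + 0.4·0.6667) ≈ 0.2000
After 'absent': P(strain 1) = 0.8·0.2000 / (0.8·0.2000 + 0.6·0.8000) ≈ 0.2500

0.2500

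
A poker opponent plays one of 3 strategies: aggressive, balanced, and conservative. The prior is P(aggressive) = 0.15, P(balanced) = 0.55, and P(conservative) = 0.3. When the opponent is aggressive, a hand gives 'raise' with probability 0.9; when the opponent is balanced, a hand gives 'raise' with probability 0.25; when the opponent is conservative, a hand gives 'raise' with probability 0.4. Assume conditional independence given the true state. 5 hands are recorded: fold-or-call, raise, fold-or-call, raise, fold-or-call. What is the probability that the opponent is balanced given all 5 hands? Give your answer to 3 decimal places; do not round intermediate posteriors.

After 'fold-or-call': normaliser = 0.1·0.1500 + 0.75·0.5500 + 0.6·0.3000; P(aggressive) ≈ 0.0247, P(balanced) ≈ 0.6790, P(conservative) ≈ 0.2963
After 'raise': normaliser = 0.9·0.0247 + 0.25·0.6790 + 0.4·0.2963; P(aggressive) ≈ 0.0716, P(balanced) ≈ 0.5467, P(conservative) ≈ 0.3817
After 'fold-or-call': normaliser = 0.1·0.0716 + 0.75·0.5467 + 0.6·0.3817; P(aggressive) ≈ 0.0111, P(balanced) ≈ 0.6345, P(conservative) ≈ 0.3544
After 'raise': normaliser = 0.9·0.0111 + 0.25·0.6345 + 0.4·0.3544; P(aggressive) ≈ 0.0321, P(balanced) ≈ 0.5111, P(conservative) ≈ 0.4568
After 'fold-or-call': normaliser = 0.1·0.0321 + 0.75·0.5111 + 0.6·0.4568; P(aggressive) ≈ 0.0049, P(balanced) ≈ 0.5803, P(conservative) ≈ 0.4149

0.580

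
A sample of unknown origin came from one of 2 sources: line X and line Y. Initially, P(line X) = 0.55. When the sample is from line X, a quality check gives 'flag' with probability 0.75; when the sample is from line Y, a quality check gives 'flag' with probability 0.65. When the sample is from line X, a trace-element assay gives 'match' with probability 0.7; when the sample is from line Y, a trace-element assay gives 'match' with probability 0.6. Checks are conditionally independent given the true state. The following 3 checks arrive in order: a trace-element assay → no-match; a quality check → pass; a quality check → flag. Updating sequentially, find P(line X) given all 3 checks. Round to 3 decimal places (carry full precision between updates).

Apply Bayes' rule sequentially, carrying P(line X) forward.
After a trace-element assay='no-match': P(line X) = 0.3·0.5500 / (0.3·0.5500 + 0.4·0.4500) ≈ 0.4783
After a quality check='pass': P(line X) = 0.25·0.4783 / (0.25·0.4783 + 0.35·0.5217) ≈ 0.3957
After a quality check='flag': P(line X) = 0.75·0.3957 / (0.75·0.3957 + 0.65·0.6043) ≈ 0.4304

0.430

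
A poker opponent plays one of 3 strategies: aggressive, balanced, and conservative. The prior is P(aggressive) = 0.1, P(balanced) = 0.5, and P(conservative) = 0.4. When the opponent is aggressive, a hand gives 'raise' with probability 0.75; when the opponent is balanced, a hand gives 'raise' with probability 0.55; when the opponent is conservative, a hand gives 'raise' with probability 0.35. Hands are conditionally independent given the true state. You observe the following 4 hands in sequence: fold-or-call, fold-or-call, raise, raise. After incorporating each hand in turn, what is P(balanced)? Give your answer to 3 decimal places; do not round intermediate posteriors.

0.558

After 'fold-or-call': normaliser = 0.25·0.1000 + 0.45·0.5000 + 0.65·0.4000; P(aggressive) ≈ 0.0490, P(balanced) ≈ 0.4412, P(conservative) ≈ 0.5098
After 'fold-or-call': normaliser = 0.25·0.0490 + 0.45·0.4412 + 0.65·0.5098; P(aggressive) ≈ 0.0226, P(balanced) ≈ 0.3662, P(conservative) ≈ 0.6112
After 'raise': normaliser = 0.75·0.0226 + 0.55·0.3662 + 0.35·0.6112; P(aggressive) ≈ 0.0392, P(balanced) ≈ 0.4659, P(conservative) ≈ 0.4949
After 'raise': normaliser = 0.75·0.0392 + 0.55·0.4659 + 0.35·0.4949; P(aggressive) ≈ 0.0641, P(balanced) ≈ 0.5584, P(conservative) ≈ 0.3775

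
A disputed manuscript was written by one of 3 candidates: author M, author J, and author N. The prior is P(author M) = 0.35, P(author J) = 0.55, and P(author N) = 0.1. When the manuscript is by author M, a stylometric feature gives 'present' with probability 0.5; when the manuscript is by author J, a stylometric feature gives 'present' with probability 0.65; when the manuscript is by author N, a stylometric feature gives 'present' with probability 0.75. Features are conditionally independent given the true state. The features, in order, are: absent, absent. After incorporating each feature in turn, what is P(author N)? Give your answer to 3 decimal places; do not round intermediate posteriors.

After 'absent': normaliser = 0.5·0.3500 + 0.35·0.5500 + 0.25·0.1000; P(author M) ≈ 0.4459, P(author J) ≈ 0.4904, P(author N) ≈ 0.0637
After 'absent': normaliser = 0.5·0.4459 + 0.35·0.4904 + 0.25·0.0637; P(author M) ≈ 0.5431, P(author J) ≈ 0.4182, P(author N) ≈ 0.0388

0.039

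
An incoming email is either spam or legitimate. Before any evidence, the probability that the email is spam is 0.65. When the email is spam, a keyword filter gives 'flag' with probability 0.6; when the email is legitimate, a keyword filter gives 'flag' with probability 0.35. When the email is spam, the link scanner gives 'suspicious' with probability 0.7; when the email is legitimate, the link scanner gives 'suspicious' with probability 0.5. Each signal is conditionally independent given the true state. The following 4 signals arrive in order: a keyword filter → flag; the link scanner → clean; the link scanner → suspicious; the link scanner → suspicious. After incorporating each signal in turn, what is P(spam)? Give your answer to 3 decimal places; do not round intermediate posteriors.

0.789

Apply Bayes' rule sequentially, carrying P(spam) forward.
After a keyword filter='flag': P(spam) = 0.6·0.6500 / (0.6·0.6500 + 0.35·0.3500) ≈ 0.7610
After the link scanner='clean': P(spam) = 0.3·0.7610 / (0.3·0.7610 + 0.5·0.2390) ≈ 0.6564
After the link scanner='suspicious': P(spam) = 0.7·0.6564 / (0.7·0.6564 + 0.5·0.3436) ≈ 0.7278
After the link scanner='suspicious': P(spam) = 0.7·0.7278 / (0.7·0.7278 + 0.5·0.2722) ≈ 0.7892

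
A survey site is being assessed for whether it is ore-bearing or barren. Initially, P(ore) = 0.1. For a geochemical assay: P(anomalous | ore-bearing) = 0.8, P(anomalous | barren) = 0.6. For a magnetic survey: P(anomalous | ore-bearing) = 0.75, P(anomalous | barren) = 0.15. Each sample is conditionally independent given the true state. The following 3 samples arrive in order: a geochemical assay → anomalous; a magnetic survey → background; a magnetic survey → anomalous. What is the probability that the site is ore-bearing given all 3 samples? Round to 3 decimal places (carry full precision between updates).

0.179

After a geochemical assay='anomalous': P(ore) = 0.8·0.1000 / (0.8·0.1000 + 0.6·0.9000) ≈ 0.1290
After a magnetic survey='background': P(ore) = 0.25·0.1290 / (0.25·0.1290 + 0.85·0.8710) ≈ 0.0418
After a magnetic survey='anomalous': P(ore) = 0.75·0.0418 / (0.75·0.0418 + 0.15·0.9582) ≈ 0.1789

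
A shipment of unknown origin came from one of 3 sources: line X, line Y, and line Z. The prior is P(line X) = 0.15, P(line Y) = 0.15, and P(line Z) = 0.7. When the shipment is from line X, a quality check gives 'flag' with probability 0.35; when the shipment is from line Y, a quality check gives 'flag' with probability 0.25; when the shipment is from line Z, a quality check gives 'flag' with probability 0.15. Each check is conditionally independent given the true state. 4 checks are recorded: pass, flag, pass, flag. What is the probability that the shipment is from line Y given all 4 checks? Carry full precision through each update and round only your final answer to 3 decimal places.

Each posterior becomes the prior for the next update.
After 'pass': normaliser = 0.65·0.1500 + 0.75·0.1500 + 0.85·0.7000; P(line X) ≈ 0.1211, P(line Y) ≈ 0.1398, P(line Z) ≈ 0.7391
After 'flag': normaliser = 0.35·0.1211 + 0.25·0.1398 + 0.15·0.7391; P(line X) ≈ 0.2252, P(line Y) ≈ 0.1856, P(line Z) ≈ 0.5891
After 'pass': normaliser = 0.65·0.2252 + 0.75·0.1856 + 0.85·0.5891; P(line X) ≈ 0.1862, P(line Y) ≈ 0.1771, P(line Z) ≈ 0.6368
After 'flag': normaliser = 0.35·0.1862 + 0.25·0.1771 + 0.15·0.6368; P(line X) ≈ 0.3180, P(line Y) ≈ 0.2160, P(line Z) ≈ 0.4661

0.216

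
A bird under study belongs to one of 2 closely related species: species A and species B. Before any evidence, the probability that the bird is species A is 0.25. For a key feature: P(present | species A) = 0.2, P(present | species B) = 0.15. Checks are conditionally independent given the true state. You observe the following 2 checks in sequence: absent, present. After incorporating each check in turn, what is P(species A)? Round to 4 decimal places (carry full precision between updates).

After 'absent': P(species A) = 0.8·0.2500 / (0.8·0.2500 + 0.85·0.7500) ≈ 0.2388
After 'present': P(species A) = 0.2·0.2388 / (0.2·0.2388 + 0.15·0.7612) ≈ 0.2949

0.2949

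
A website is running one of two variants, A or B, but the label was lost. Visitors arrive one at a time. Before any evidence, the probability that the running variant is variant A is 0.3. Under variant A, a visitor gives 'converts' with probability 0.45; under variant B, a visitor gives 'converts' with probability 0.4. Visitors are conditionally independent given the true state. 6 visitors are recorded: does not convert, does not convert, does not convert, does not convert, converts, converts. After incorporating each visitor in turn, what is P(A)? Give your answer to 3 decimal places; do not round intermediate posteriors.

0.277

After 'does not convert': P(A) = 0.55·0.3000 / (0.55·0.3000 + 0.6·0.7000) ≈ 0.2821
After 'does not convert': P(A) = 0.55·0.2821 / (0.55·0.2821 + 0.6·0.7179) ≈ 0.2648
After 'does not convert': P(A) = 0.55·0.2648 / (0.55·0.2648 + 0.6·0.7352) ≈ 0.2482
After 'does not convert': P(A) = 0.55·0.2482 / (0.55·0.2482 + 0.6·0.7518) ≈ 0.2323
After 'converts': P(A) = 0.45·0.2323 / (0.45·0.2323 + 0.4·0.7677) ≈ 0.2540
After 'converts': P(A) = 0.45·0.2540 / (0.45·0.2540 + 0.4·0.7460) ≈ 0.2769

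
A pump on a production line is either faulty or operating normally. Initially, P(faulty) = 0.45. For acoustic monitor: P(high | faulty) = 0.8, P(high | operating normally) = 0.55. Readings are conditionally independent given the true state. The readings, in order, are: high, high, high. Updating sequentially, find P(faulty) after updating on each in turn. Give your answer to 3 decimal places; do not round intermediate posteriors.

0.716

Apply Bayes' rule sequentially, carrying P(faulty) forward.
After 'high': P(faulty) = 0.8·0.4500 / (0.8·0.4500 + 0.55·0.5500) ≈ 0.5434
After 'high': P(faulty) = 0.8·0.5434 / (0.8·0.5434 + 0.55·0.4566) ≈ 0.6338
After 'high': P(faulty) = 0.8·0.6338 / (0.8·0.6338 + 0.55·0.3662) ≈ 0.7157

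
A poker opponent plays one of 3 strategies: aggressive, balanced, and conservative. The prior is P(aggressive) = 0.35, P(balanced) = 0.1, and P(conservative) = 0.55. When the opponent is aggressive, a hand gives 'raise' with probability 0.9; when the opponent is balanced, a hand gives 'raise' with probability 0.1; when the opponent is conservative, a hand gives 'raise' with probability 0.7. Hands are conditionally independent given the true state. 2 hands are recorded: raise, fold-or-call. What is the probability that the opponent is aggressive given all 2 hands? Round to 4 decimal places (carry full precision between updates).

Apply Bayes' rule sequentially, carrying P(aggressive) forward.
After 'raise': normaliser = 0.9·0.3500 + 0.1·0.1000 + 0.7·0.5500; P(aggressive) ≈ 0.4437, P(balanced) ≈ 0.0141, P(conservative) ≈ 0.5423
After 'fold-or-call': normaliser = 0.1·0.4437 + 0.9·0.0141 + 0.3·0.5423; P(aggressive) ≈ 0.2019, P(balanced) ≈ 0.0577, P(conservative) ≈ 0.7404

0.2019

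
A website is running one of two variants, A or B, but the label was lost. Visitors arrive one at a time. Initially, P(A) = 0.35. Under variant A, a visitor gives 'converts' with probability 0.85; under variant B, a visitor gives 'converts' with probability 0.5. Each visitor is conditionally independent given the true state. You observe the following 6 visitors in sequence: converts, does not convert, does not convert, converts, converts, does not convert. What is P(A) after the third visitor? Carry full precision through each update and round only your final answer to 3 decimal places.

0.076

Each posterior becomes the prior for the next update.
After 'converts': P(A) = 0.85·0.3500 / (0.85·0.3500 + 0.5·0.6500) ≈ 0.4779
After 'does not convert': P(A) = 0.15·0.4779 / (0.15·0.4779 + 0.5·0.5221) ≈ 0.2154
After 'does not convert': P(A) = 0.15·0.2154 / (0.15·0.2154 + 0.5·0.7846) ≈ 0.0761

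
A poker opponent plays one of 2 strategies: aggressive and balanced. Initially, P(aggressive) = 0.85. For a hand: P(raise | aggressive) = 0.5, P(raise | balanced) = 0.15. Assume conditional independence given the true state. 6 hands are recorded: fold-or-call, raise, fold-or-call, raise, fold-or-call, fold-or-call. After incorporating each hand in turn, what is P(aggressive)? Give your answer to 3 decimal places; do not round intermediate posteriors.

After 'fold-or-call': P(aggressive) = 0.5·0.8500 / (0.5·0.8500 + 0.85·0.1500) ≈ 0.7692
After 'raise': P(aggressive) = 0.5·0.7692 / (0.5·0.7692 + 0.15·0.2308) ≈ 0.9174
After 'fold-or-call': P(aggressive) = 0.5·0.9174 / (0.5·0.9174 + 0.85·0.0826) ≈ 0.8673
After 'raise': P(aggressive) = 0.5·0.8673 / (0.5·0.8673 + 0.15·0.1327) ≈ 0.9561
After 'fold-or-call': P(aggressive) = 0.5·0.9561 / (0.5·0.9561 + 0.85·0.0439) ≈ 0.9276
After 'fold-or-call': P(aggressive) = 0.5·0.9276 / (0.5·0.9276 + 0.85·0.0724) ≈ 0.8829

0.883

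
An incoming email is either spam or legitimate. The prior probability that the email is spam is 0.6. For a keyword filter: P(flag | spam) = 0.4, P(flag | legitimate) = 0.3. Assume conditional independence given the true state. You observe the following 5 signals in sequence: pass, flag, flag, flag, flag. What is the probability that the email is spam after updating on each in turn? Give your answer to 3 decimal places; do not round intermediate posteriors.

0.803

Apply Bayes' rule sequentially, carrying P(spam) forward.
After 'pass': P(spam) = 0.6·0.6000 / (0.6·0.6000 + 0.7·0.4000) ≈ 0.5625
After 'flag': P(spam) = 0.4·0.5625 / (0.4·0.5625 + 0.3·0.4375) ≈ 0.6316
After 'flag': P(spam) = 0.4·0.6316 / (0.4·0.6316 + 0.3·0.3684) ≈ 0.6957
After 'flag': P(spam) = 0.4·0.6957 / (0.4·0.6957 + 0.3·0.3043) ≈ 0.7529
After 'flag': P(spam) = 0.4·0.7529 / (0.4·0.7529 + 0.3·0.2471) ≈ 0.8025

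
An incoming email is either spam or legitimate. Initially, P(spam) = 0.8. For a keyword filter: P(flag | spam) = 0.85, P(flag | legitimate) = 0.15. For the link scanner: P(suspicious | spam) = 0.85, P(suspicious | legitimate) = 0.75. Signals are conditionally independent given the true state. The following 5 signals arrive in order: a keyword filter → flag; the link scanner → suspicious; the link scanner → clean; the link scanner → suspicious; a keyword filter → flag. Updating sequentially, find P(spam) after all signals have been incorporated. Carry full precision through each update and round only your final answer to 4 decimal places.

After a keyword filter='flag': P(spam) = 0.85·0.8000 / (0.85·0.8000 + 0.15·0.2000) ≈ 0.9577
After the link scanner='suspicious': P(spam) = 0.85·0.9577 / (0.85·0.9577 + 0.75·0.0423) ≈ 0.9625
After the link scanner='clean': P(spam) = 0.15·0.9625 / (0.15·0.9625 + 0.25·0.0375) ≈ 0.9391
After the link scanner='suspicious': P(spam) = 0.85·0.9391 / (0.85·0.9391 + 0.75·0.0609) ≈ 0.9459
After a keyword filter='flag': P(spam) = 0.85·0.9459 / (0.85·0.9459 + 0.15·0.0541) ≈ 0.9900

0.9900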